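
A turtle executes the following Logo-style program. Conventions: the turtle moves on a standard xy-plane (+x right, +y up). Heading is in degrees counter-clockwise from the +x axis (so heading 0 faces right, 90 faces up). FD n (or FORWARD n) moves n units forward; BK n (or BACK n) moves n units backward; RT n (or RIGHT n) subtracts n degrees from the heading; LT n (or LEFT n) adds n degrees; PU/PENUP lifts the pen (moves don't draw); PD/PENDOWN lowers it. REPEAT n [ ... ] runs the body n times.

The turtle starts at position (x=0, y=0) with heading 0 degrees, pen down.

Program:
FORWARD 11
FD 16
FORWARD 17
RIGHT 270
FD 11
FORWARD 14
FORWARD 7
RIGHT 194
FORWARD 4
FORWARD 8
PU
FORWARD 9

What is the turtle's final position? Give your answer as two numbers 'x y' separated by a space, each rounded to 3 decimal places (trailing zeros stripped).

Answer: 38.92 11.624

Derivation:
Executing turtle program step by step:
Start: pos=(0,0), heading=0, pen down
FD 11: (0,0) -> (11,0) [heading=0, draw]
FD 16: (11,0) -> (27,0) [heading=0, draw]
FD 17: (27,0) -> (44,0) [heading=0, draw]
RT 270: heading 0 -> 90
FD 11: (44,0) -> (44,11) [heading=90, draw]
FD 14: (44,11) -> (44,25) [heading=90, draw]
FD 7: (44,25) -> (44,32) [heading=90, draw]
RT 194: heading 90 -> 256
FD 4: (44,32) -> (43.032,28.119) [heading=256, draw]
FD 8: (43.032,28.119) -> (41.097,20.356) [heading=256, draw]
PU: pen up
FD 9: (41.097,20.356) -> (38.92,11.624) [heading=256, move]
Final: pos=(38.92,11.624), heading=256, 8 segment(s) drawn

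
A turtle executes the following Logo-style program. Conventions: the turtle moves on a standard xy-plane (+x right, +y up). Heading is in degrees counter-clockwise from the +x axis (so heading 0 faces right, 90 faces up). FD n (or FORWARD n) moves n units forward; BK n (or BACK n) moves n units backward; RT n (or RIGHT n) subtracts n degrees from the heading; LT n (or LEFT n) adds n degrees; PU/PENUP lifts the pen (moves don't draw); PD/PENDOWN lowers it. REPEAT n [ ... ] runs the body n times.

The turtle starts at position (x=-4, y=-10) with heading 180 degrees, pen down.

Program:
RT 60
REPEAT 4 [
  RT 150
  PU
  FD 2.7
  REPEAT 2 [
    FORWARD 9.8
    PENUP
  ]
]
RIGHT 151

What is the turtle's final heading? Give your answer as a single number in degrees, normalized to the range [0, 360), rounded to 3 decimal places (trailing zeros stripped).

Answer: 89

Derivation:
Executing turtle program step by step:
Start: pos=(-4,-10), heading=180, pen down
RT 60: heading 180 -> 120
REPEAT 4 [
  -- iteration 1/4 --
  RT 150: heading 120 -> 330
  PU: pen up
  FD 2.7: (-4,-10) -> (-1.662,-11.35) [heading=330, move]
  REPEAT 2 [
    -- iteration 1/2 --
    FD 9.8: (-1.662,-11.35) -> (6.825,-16.25) [heading=330, move]
    PU: pen up
    -- iteration 2/2 --
    FD 9.8: (6.825,-16.25) -> (15.312,-21.15) [heading=330, move]
    PU: pen up
  ]
  -- iteration 2/4 --
  RT 150: heading 330 -> 180
  PU: pen up
  FD 2.7: (15.312,-21.15) -> (12.612,-21.15) [heading=180, move]
  REPEAT 2 [
    -- iteration 1/2 --
    FD 9.8: (12.612,-21.15) -> (2.812,-21.15) [heading=180, move]
    PU: pen up
    -- iteration 2/2 --
    FD 9.8: (2.812,-21.15) -> (-6.988,-21.15) [heading=180, move]
    PU: pen up
  ]
  -- iteration 3/4 --
  RT 150: heading 180 -> 30
  PU: pen up
  FD 2.7: (-6.988,-21.15) -> (-4.649,-19.8) [heading=30, move]
  REPEAT 2 [
    -- iteration 1/2 --
    FD 9.8: (-4.649,-19.8) -> (3.838,-14.9) [heading=30, move]
    PU: pen up
    -- iteration 2/2 --
    FD 9.8: (3.838,-14.9) -> (12.325,-10) [heading=30, move]
    PU: pen up
  ]
  -- iteration 4/4 --
  RT 150: heading 30 -> 240
  PU: pen up
  FD 2.7: (12.325,-10) -> (10.975,-12.338) [heading=240, move]
  REPEAT 2 [
    -- iteration 1/2 --
    FD 9.8: (10.975,-12.338) -> (6.075,-20.825) [heading=240, move]
    PU: pen up
    -- iteration 2/2 --
    FD 9.8: (6.075,-20.825) -> (1.175,-29.312) [heading=240, move]
    PU: pen up
  ]
]
RT 151: heading 240 -> 89
Final: pos=(1.175,-29.312), heading=89, 0 segment(s) drawn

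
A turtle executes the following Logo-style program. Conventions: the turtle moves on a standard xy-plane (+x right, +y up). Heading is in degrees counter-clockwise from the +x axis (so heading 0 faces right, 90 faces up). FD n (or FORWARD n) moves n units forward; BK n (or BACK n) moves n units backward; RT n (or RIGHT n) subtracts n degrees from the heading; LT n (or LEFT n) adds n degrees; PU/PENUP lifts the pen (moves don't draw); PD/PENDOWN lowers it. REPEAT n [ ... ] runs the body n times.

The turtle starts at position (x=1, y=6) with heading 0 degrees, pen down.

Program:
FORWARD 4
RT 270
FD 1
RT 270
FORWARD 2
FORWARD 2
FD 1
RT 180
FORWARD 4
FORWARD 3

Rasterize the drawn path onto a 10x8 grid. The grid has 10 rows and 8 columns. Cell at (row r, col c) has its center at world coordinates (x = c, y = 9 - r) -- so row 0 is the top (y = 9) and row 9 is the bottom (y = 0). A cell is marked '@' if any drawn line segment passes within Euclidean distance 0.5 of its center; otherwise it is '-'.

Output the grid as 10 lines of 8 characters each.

Segment 0: (1,6) -> (5,6)
Segment 1: (5,6) -> (5,7)
Segment 2: (5,7) -> (3,7)
Segment 3: (3,7) -> (1,7)
Segment 4: (1,7) -> (0,7)
Segment 5: (0,7) -> (4,7)
Segment 6: (4,7) -> (7,7)

Answer: --------
--------
@@@@@@@@
-@@@@@--
--------
--------
--------
--------
--------
--------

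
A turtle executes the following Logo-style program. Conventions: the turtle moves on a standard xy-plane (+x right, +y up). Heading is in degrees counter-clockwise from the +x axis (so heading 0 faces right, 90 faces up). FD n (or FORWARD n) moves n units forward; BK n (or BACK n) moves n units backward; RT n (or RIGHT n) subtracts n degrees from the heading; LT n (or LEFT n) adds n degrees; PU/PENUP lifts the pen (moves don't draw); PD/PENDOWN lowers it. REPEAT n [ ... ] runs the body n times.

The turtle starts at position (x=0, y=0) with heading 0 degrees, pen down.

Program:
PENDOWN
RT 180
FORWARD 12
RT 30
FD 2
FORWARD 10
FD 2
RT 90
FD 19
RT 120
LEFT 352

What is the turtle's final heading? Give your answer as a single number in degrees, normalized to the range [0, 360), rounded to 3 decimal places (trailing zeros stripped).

Answer: 292

Derivation:
Executing turtle program step by step:
Start: pos=(0,0), heading=0, pen down
PD: pen down
RT 180: heading 0 -> 180
FD 12: (0,0) -> (-12,0) [heading=180, draw]
RT 30: heading 180 -> 150
FD 2: (-12,0) -> (-13.732,1) [heading=150, draw]
FD 10: (-13.732,1) -> (-22.392,6) [heading=150, draw]
FD 2: (-22.392,6) -> (-24.124,7) [heading=150, draw]
RT 90: heading 150 -> 60
FD 19: (-24.124,7) -> (-14.624,23.454) [heading=60, draw]
RT 120: heading 60 -> 300
LT 352: heading 300 -> 292
Final: pos=(-14.624,23.454), heading=292, 5 segment(s) drawn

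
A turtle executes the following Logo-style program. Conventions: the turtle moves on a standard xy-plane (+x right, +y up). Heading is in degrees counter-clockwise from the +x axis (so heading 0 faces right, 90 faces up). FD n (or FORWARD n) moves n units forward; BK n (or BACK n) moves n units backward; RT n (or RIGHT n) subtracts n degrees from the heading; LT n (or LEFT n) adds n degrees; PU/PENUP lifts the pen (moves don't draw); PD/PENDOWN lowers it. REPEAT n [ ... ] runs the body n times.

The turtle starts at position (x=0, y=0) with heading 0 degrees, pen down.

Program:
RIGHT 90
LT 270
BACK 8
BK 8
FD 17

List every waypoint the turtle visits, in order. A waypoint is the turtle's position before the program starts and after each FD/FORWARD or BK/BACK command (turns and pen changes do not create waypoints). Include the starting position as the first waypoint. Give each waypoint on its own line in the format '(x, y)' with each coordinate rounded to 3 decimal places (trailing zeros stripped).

Answer: (0, 0)
(8, 0)
(16, 0)
(-1, 0)

Derivation:
Executing turtle program step by step:
Start: pos=(0,0), heading=0, pen down
RT 90: heading 0 -> 270
LT 270: heading 270 -> 180
BK 8: (0,0) -> (8,0) [heading=180, draw]
BK 8: (8,0) -> (16,0) [heading=180, draw]
FD 17: (16,0) -> (-1,0) [heading=180, draw]
Final: pos=(-1,0), heading=180, 3 segment(s) drawn
Waypoints (4 total):
(0, 0)
(8, 0)
(16, 0)
(-1, 0)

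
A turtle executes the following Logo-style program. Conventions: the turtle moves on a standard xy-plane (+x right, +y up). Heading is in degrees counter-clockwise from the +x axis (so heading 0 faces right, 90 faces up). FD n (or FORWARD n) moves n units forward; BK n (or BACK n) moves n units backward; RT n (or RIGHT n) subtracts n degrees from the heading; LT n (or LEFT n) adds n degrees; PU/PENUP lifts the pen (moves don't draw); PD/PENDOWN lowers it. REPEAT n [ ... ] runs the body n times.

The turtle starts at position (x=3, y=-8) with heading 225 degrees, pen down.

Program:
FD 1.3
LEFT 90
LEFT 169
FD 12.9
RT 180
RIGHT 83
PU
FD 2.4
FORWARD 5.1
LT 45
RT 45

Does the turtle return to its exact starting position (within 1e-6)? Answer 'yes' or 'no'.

Answer: no

Derivation:
Executing turtle program step by step:
Start: pos=(3,-8), heading=225, pen down
FD 1.3: (3,-8) -> (2.081,-8.919) [heading=225, draw]
LT 90: heading 225 -> 315
LT 169: heading 315 -> 124
FD 12.9: (2.081,-8.919) -> (-5.133,1.775) [heading=124, draw]
RT 180: heading 124 -> 304
RT 83: heading 304 -> 221
PU: pen up
FD 2.4: (-5.133,1.775) -> (-6.944,0.201) [heading=221, move]
FD 5.1: (-6.944,0.201) -> (-10.793,-3.145) [heading=221, move]
LT 45: heading 221 -> 266
RT 45: heading 266 -> 221
Final: pos=(-10.793,-3.145), heading=221, 2 segment(s) drawn

Start position: (3, -8)
Final position: (-10.793, -3.145)
Distance = 14.623; >= 1e-6 -> NOT closed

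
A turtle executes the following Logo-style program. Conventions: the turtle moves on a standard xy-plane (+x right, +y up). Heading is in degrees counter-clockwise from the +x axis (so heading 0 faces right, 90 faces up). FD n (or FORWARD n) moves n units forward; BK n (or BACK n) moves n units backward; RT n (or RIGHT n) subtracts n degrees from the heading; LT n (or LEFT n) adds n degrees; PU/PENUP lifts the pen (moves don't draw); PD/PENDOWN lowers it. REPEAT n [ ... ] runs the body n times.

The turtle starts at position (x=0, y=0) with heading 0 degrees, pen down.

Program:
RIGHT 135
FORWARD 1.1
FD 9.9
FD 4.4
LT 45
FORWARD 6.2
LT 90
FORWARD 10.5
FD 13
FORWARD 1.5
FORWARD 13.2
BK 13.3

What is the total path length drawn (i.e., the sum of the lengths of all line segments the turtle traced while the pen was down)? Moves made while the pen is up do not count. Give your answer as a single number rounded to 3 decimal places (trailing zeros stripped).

Answer: 73.1

Derivation:
Executing turtle program step by step:
Start: pos=(0,0), heading=0, pen down
RT 135: heading 0 -> 225
FD 1.1: (0,0) -> (-0.778,-0.778) [heading=225, draw]
FD 9.9: (-0.778,-0.778) -> (-7.778,-7.778) [heading=225, draw]
FD 4.4: (-7.778,-7.778) -> (-10.889,-10.889) [heading=225, draw]
LT 45: heading 225 -> 270
FD 6.2: (-10.889,-10.889) -> (-10.889,-17.089) [heading=270, draw]
LT 90: heading 270 -> 0
FD 10.5: (-10.889,-17.089) -> (-0.389,-17.089) [heading=0, draw]
FD 13: (-0.389,-17.089) -> (12.611,-17.089) [heading=0, draw]
FD 1.5: (12.611,-17.089) -> (14.111,-17.089) [heading=0, draw]
FD 13.2: (14.111,-17.089) -> (27.311,-17.089) [heading=0, draw]
BK 13.3: (27.311,-17.089) -> (14.011,-17.089) [heading=0, draw]
Final: pos=(14.011,-17.089), heading=0, 9 segment(s) drawn

Segment lengths:
  seg 1: (0,0) -> (-0.778,-0.778), length = 1.1
  seg 2: (-0.778,-0.778) -> (-7.778,-7.778), length = 9.9
  seg 3: (-7.778,-7.778) -> (-10.889,-10.889), length = 4.4
  seg 4: (-10.889,-10.889) -> (-10.889,-17.089), length = 6.2
  seg 5: (-10.889,-17.089) -> (-0.389,-17.089), length = 10.5
  seg 6: (-0.389,-17.089) -> (12.611,-17.089), length = 13
  seg 7: (12.611,-17.089) -> (14.111,-17.089), length = 1.5
  seg 8: (14.111,-17.089) -> (27.311,-17.089), length = 13.2
  seg 9: (27.311,-17.089) -> (14.011,-17.089), length = 13.3
Total = 73.1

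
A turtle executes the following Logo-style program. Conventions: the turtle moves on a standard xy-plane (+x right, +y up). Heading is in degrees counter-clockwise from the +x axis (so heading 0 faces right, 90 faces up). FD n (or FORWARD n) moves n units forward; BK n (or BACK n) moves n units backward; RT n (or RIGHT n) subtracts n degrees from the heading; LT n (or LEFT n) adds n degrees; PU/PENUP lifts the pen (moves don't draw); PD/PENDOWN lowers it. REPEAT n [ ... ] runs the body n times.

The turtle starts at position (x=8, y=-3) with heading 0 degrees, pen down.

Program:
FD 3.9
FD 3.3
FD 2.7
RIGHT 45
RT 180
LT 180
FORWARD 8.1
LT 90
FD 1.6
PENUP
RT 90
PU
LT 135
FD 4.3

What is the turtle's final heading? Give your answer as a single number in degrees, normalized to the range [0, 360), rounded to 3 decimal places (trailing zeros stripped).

Answer: 90

Derivation:
Executing turtle program step by step:
Start: pos=(8,-3), heading=0, pen down
FD 3.9: (8,-3) -> (11.9,-3) [heading=0, draw]
FD 3.3: (11.9,-3) -> (15.2,-3) [heading=0, draw]
FD 2.7: (15.2,-3) -> (17.9,-3) [heading=0, draw]
RT 45: heading 0 -> 315
RT 180: heading 315 -> 135
LT 180: heading 135 -> 315
FD 8.1: (17.9,-3) -> (23.628,-8.728) [heading=315, draw]
LT 90: heading 315 -> 45
FD 1.6: (23.628,-8.728) -> (24.759,-7.596) [heading=45, draw]
PU: pen up
RT 90: heading 45 -> 315
PU: pen up
LT 135: heading 315 -> 90
FD 4.3: (24.759,-7.596) -> (24.759,-3.296) [heading=90, move]
Final: pos=(24.759,-3.296), heading=90, 5 segment(s) drawn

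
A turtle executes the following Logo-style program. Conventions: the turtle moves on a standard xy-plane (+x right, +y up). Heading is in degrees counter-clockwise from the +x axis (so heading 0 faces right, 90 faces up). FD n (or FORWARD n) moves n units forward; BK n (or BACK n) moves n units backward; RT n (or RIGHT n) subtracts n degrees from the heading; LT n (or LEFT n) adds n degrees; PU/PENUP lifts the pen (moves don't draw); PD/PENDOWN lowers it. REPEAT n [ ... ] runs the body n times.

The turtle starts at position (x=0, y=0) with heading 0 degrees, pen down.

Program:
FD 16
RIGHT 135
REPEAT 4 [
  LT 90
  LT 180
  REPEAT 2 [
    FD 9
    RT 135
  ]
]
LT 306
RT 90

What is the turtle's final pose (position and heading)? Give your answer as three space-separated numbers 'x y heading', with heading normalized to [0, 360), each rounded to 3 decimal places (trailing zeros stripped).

Answer: 26.544 25.456 81

Derivation:
Executing turtle program step by step:
Start: pos=(0,0), heading=0, pen down
FD 16: (0,0) -> (16,0) [heading=0, draw]
RT 135: heading 0 -> 225
REPEAT 4 [
  -- iteration 1/4 --
  LT 90: heading 225 -> 315
  LT 180: heading 315 -> 135
  REPEAT 2 [
    -- iteration 1/2 --
    FD 9: (16,0) -> (9.636,6.364) [heading=135, draw]
    RT 135: heading 135 -> 0
    -- iteration 2/2 --
    FD 9: (9.636,6.364) -> (18.636,6.364) [heading=0, draw]
    RT 135: heading 0 -> 225
  ]
  -- iteration 2/4 --
  LT 90: heading 225 -> 315
  LT 180: heading 315 -> 135
  REPEAT 2 [
    -- iteration 1/2 --
    FD 9: (18.636,6.364) -> (12.272,12.728) [heading=135, draw]
    RT 135: heading 135 -> 0
    -- iteration 2/2 --
    FD 9: (12.272,12.728) -> (21.272,12.728) [heading=0, draw]
    RT 135: heading 0 -> 225
  ]
  -- iteration 3/4 --
  LT 90: heading 225 -> 315
  LT 180: heading 315 -> 135
  REPEAT 2 [
    -- iteration 1/2 --
    FD 9: (21.272,12.728) -> (14.908,19.092) [heading=135, draw]
    RT 135: heading 135 -> 0
    -- iteration 2/2 --
    FD 9: (14.908,19.092) -> (23.908,19.092) [heading=0, draw]
    RT 135: heading 0 -> 225
  ]
  -- iteration 4/4 --
  LT 90: heading 225 -> 315
  LT 180: heading 315 -> 135
  REPEAT 2 [
    -- iteration 1/2 --
    FD 9: (23.908,19.092) -> (17.544,25.456) [heading=135, draw]
    RT 135: heading 135 -> 0
    -- iteration 2/2 --
    FD 9: (17.544,25.456) -> (26.544,25.456) [heading=0, draw]
    RT 135: heading 0 -> 225
  ]
]
LT 306: heading 225 -> 171
RT 90: heading 171 -> 81
Final: pos=(26.544,25.456), heading=81, 9 segment(s) drawn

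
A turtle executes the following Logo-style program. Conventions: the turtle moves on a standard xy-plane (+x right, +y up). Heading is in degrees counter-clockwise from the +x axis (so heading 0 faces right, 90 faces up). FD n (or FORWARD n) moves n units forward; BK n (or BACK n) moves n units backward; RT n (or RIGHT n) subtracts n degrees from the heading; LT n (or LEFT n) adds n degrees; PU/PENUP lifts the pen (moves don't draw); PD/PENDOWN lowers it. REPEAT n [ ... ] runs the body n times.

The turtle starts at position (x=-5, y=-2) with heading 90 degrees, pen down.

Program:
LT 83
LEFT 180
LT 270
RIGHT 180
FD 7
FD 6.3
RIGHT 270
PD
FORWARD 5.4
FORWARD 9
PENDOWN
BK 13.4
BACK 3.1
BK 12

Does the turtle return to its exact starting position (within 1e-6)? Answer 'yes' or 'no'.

Executing turtle program step by step:
Start: pos=(-5,-2), heading=90, pen down
LT 83: heading 90 -> 173
LT 180: heading 173 -> 353
LT 270: heading 353 -> 263
RT 180: heading 263 -> 83
FD 7: (-5,-2) -> (-4.147,4.948) [heading=83, draw]
FD 6.3: (-4.147,4.948) -> (-3.379,11.201) [heading=83, draw]
RT 270: heading 83 -> 173
PD: pen down
FD 5.4: (-3.379,11.201) -> (-8.739,11.859) [heading=173, draw]
FD 9: (-8.739,11.859) -> (-17.672,12.956) [heading=173, draw]
PD: pen down
BK 13.4: (-17.672,12.956) -> (-4.372,11.323) [heading=173, draw]
BK 3.1: (-4.372,11.323) -> (-1.295,10.945) [heading=173, draw]
BK 12: (-1.295,10.945) -> (10.616,9.483) [heading=173, draw]
Final: pos=(10.616,9.483), heading=173, 7 segment(s) drawn

Start position: (-5, -2)
Final position: (10.616, 9.483)
Distance = 19.383; >= 1e-6 -> NOT closed

Answer: no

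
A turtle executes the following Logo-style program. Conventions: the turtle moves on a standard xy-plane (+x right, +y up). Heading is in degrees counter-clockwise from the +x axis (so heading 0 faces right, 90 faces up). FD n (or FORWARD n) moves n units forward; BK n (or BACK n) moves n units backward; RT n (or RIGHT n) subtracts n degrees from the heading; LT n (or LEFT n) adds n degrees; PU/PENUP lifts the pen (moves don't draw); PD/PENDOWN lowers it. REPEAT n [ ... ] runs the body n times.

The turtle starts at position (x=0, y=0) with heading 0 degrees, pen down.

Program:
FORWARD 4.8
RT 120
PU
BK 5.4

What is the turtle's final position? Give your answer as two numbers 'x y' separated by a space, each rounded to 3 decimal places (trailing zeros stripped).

Executing turtle program step by step:
Start: pos=(0,0), heading=0, pen down
FD 4.8: (0,0) -> (4.8,0) [heading=0, draw]
RT 120: heading 0 -> 240
PU: pen up
BK 5.4: (4.8,0) -> (7.5,4.677) [heading=240, move]
Final: pos=(7.5,4.677), heading=240, 1 segment(s) drawn

Answer: 7.5 4.677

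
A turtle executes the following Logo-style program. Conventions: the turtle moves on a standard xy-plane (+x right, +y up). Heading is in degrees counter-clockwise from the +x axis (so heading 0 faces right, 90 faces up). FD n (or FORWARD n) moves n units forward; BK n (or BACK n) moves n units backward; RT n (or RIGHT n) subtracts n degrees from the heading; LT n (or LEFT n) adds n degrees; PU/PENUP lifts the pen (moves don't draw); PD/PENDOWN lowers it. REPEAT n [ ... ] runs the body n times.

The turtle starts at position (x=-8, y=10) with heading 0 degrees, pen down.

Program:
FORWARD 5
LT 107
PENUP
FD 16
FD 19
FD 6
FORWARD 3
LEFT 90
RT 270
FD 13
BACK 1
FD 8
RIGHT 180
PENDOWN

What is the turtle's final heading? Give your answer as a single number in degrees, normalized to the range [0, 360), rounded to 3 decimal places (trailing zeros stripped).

Executing turtle program step by step:
Start: pos=(-8,10), heading=0, pen down
FD 5: (-8,10) -> (-3,10) [heading=0, draw]
LT 107: heading 0 -> 107
PU: pen up
FD 16: (-3,10) -> (-7.678,25.301) [heading=107, move]
FD 19: (-7.678,25.301) -> (-13.233,43.471) [heading=107, move]
FD 6: (-13.233,43.471) -> (-14.987,49.208) [heading=107, move]
FD 3: (-14.987,49.208) -> (-15.864,52.077) [heading=107, move]
LT 90: heading 107 -> 197
RT 270: heading 197 -> 287
FD 13: (-15.864,52.077) -> (-12.064,39.645) [heading=287, move]
BK 1: (-12.064,39.645) -> (-12.356,40.602) [heading=287, move]
FD 8: (-12.356,40.602) -> (-10.017,32.951) [heading=287, move]
RT 180: heading 287 -> 107
PD: pen down
Final: pos=(-10.017,32.951), heading=107, 1 segment(s) drawn

Answer: 107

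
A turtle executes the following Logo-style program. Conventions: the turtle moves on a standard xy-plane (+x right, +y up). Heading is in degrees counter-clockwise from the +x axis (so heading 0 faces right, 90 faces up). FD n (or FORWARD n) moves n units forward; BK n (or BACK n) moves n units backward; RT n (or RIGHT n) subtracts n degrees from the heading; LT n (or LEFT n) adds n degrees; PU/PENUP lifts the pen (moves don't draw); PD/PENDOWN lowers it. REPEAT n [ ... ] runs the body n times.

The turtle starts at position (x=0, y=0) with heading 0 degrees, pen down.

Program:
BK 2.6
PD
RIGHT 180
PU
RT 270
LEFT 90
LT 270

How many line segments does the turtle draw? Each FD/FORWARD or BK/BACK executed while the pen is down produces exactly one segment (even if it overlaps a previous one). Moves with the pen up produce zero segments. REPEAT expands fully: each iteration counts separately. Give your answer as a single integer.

Answer: 1

Derivation:
Executing turtle program step by step:
Start: pos=(0,0), heading=0, pen down
BK 2.6: (0,0) -> (-2.6,0) [heading=0, draw]
PD: pen down
RT 180: heading 0 -> 180
PU: pen up
RT 270: heading 180 -> 270
LT 90: heading 270 -> 0
LT 270: heading 0 -> 270
Final: pos=(-2.6,0), heading=270, 1 segment(s) drawn
Segments drawn: 1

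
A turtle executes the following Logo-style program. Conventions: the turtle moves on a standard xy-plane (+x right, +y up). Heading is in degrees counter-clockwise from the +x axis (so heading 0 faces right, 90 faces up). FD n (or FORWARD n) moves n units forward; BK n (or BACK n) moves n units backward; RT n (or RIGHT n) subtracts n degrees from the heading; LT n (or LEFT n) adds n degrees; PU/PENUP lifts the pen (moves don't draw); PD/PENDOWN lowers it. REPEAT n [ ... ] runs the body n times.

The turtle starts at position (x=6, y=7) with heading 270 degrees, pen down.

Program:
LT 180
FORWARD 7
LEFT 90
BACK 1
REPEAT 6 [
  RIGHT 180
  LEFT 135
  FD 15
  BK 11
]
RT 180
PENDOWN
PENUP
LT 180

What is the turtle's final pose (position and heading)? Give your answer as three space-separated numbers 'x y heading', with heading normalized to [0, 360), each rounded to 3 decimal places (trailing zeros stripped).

Answer: 13.828 16.828 270

Derivation:
Executing turtle program step by step:
Start: pos=(6,7), heading=270, pen down
LT 180: heading 270 -> 90
FD 7: (6,7) -> (6,14) [heading=90, draw]
LT 90: heading 90 -> 180
BK 1: (6,14) -> (7,14) [heading=180, draw]
REPEAT 6 [
  -- iteration 1/6 --
  RT 180: heading 180 -> 0
  LT 135: heading 0 -> 135
  FD 15: (7,14) -> (-3.607,24.607) [heading=135, draw]
  BK 11: (-3.607,24.607) -> (4.172,16.828) [heading=135, draw]
  -- iteration 2/6 --
  RT 180: heading 135 -> 315
  LT 135: heading 315 -> 90
  FD 15: (4.172,16.828) -> (4.172,31.828) [heading=90, draw]
  BK 11: (4.172,31.828) -> (4.172,20.828) [heading=90, draw]
  -- iteration 3/6 --
  RT 180: heading 90 -> 270
  LT 135: heading 270 -> 45
  FD 15: (4.172,20.828) -> (14.778,31.435) [heading=45, draw]
  BK 11: (14.778,31.435) -> (7,23.657) [heading=45, draw]
  -- iteration 4/6 --
  RT 180: heading 45 -> 225
  LT 135: heading 225 -> 0
  FD 15: (7,23.657) -> (22,23.657) [heading=0, draw]
  BK 11: (22,23.657) -> (11,23.657) [heading=0, draw]
  -- iteration 5/6 --
  RT 180: heading 0 -> 180
  LT 135: heading 180 -> 315
  FD 15: (11,23.657) -> (21.607,13.05) [heading=315, draw]
  BK 11: (21.607,13.05) -> (13.828,20.828) [heading=315, draw]
  -- iteration 6/6 --
  RT 180: heading 315 -> 135
  LT 135: heading 135 -> 270
  FD 15: (13.828,20.828) -> (13.828,5.828) [heading=270, draw]
  BK 11: (13.828,5.828) -> (13.828,16.828) [heading=270, draw]
]
RT 180: heading 270 -> 90
PD: pen down
PU: pen up
LT 180: heading 90 -> 270
Final: pos=(13.828,16.828), heading=270, 14 segment(s) drawn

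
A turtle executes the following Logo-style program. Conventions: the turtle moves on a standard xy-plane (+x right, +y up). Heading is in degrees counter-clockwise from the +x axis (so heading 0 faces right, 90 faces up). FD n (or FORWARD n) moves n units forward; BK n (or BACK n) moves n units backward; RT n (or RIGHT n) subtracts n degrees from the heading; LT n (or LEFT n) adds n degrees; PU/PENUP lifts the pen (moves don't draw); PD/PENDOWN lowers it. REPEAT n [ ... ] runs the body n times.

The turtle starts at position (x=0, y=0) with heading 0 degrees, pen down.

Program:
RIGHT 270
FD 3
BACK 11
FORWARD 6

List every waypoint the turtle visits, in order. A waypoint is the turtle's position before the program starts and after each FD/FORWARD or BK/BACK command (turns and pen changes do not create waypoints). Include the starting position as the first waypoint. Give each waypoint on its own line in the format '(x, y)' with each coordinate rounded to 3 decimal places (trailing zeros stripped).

Executing turtle program step by step:
Start: pos=(0,0), heading=0, pen down
RT 270: heading 0 -> 90
FD 3: (0,0) -> (0,3) [heading=90, draw]
BK 11: (0,3) -> (0,-8) [heading=90, draw]
FD 6: (0,-8) -> (0,-2) [heading=90, draw]
Final: pos=(0,-2), heading=90, 3 segment(s) drawn
Waypoints (4 total):
(0, 0)
(0, 3)
(0, -8)
(0, -2)

Answer: (0, 0)
(0, 3)
(0, -8)
(0, -2)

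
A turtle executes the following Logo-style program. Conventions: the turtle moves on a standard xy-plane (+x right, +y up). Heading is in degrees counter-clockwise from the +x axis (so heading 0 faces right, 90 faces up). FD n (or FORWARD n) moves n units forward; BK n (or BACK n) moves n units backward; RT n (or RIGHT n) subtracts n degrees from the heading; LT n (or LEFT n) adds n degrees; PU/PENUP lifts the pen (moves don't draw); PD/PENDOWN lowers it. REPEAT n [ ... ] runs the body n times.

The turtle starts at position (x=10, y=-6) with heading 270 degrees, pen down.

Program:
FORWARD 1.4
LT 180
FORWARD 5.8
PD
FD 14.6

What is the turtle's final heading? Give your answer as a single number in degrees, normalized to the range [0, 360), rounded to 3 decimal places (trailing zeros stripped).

Answer: 90

Derivation:
Executing turtle program step by step:
Start: pos=(10,-6), heading=270, pen down
FD 1.4: (10,-6) -> (10,-7.4) [heading=270, draw]
LT 180: heading 270 -> 90
FD 5.8: (10,-7.4) -> (10,-1.6) [heading=90, draw]
PD: pen down
FD 14.6: (10,-1.6) -> (10,13) [heading=90, draw]
Final: pos=(10,13), heading=90, 3 segment(s) drawn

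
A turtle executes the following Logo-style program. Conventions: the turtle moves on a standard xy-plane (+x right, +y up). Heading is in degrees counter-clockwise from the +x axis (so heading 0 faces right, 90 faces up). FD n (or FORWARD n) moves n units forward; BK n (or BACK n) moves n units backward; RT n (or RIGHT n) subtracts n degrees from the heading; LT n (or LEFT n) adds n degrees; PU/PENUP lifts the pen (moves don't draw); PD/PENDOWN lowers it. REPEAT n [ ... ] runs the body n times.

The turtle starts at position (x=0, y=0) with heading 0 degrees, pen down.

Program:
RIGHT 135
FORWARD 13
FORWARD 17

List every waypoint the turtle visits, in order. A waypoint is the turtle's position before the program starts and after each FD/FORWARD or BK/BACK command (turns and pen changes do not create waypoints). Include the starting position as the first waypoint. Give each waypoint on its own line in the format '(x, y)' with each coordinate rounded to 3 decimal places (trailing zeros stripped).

Answer: (0, 0)
(-9.192, -9.192)
(-21.213, -21.213)

Derivation:
Executing turtle program step by step:
Start: pos=(0,0), heading=0, pen down
RT 135: heading 0 -> 225
FD 13: (0,0) -> (-9.192,-9.192) [heading=225, draw]
FD 17: (-9.192,-9.192) -> (-21.213,-21.213) [heading=225, draw]
Final: pos=(-21.213,-21.213), heading=225, 2 segment(s) drawn
Waypoints (3 total):
(0, 0)
(-9.192, -9.192)
(-21.213, -21.213)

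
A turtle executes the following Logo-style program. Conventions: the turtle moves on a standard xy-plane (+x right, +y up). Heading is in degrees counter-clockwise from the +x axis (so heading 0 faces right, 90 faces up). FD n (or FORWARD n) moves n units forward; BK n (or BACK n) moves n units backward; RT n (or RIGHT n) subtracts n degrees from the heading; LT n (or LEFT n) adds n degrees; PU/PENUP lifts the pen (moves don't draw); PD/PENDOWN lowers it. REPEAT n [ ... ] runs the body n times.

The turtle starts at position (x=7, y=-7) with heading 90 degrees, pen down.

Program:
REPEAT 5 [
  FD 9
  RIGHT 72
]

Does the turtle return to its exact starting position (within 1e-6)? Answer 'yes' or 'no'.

Answer: yes

Derivation:
Executing turtle program step by step:
Start: pos=(7,-7), heading=90, pen down
REPEAT 5 [
  -- iteration 1/5 --
  FD 9: (7,-7) -> (7,2) [heading=90, draw]
  RT 72: heading 90 -> 18
  -- iteration 2/5 --
  FD 9: (7,2) -> (15.56,4.781) [heading=18, draw]
  RT 72: heading 18 -> 306
  -- iteration 3/5 --
  FD 9: (15.56,4.781) -> (20.85,-2.5) [heading=306, draw]
  RT 72: heading 306 -> 234
  -- iteration 4/5 --
  FD 9: (20.85,-2.5) -> (15.56,-9.781) [heading=234, draw]
  RT 72: heading 234 -> 162
  -- iteration 5/5 --
  FD 9: (15.56,-9.781) -> (7,-7) [heading=162, draw]
  RT 72: heading 162 -> 90
]
Final: pos=(7,-7), heading=90, 5 segment(s) drawn

Start position: (7, -7)
Final position: (7, -7)
Distance = 0; < 1e-6 -> CLOSED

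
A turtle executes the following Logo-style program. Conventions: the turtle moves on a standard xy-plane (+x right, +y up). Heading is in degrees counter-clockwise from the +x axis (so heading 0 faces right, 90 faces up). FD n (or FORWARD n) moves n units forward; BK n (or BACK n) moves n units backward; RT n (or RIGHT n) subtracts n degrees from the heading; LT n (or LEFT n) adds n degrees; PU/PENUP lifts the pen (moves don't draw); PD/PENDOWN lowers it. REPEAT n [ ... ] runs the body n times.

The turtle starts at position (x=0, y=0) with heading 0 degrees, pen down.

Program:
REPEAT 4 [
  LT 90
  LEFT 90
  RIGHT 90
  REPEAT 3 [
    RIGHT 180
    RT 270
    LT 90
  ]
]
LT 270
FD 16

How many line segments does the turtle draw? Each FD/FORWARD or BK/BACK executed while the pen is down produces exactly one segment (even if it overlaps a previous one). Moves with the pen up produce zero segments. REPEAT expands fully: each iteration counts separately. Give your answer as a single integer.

Executing turtle program step by step:
Start: pos=(0,0), heading=0, pen down
REPEAT 4 [
  -- iteration 1/4 --
  LT 90: heading 0 -> 90
  LT 90: heading 90 -> 180
  RT 90: heading 180 -> 90
  REPEAT 3 [
    -- iteration 1/3 --
    RT 180: heading 90 -> 270
    RT 270: heading 270 -> 0
    LT 90: heading 0 -> 90
    -- iteration 2/3 --
    RT 180: heading 90 -> 270
    RT 270: heading 270 -> 0
    LT 90: heading 0 -> 90
    -- iteration 3/3 --
    RT 180: heading 90 -> 270
    RT 270: heading 270 -> 0
    LT 90: heading 0 -> 90
  ]
  -- iteration 2/4 --
  LT 90: heading 90 -> 180
  LT 90: heading 180 -> 270
  RT 90: heading 270 -> 180
  REPEAT 3 [
    -- iteration 1/3 --
    RT 180: heading 180 -> 0
    RT 270: heading 0 -> 90
    LT 90: heading 90 -> 180
    -- iteration 2/3 --
    RT 180: heading 180 -> 0
    RT 270: heading 0 -> 90
    LT 90: heading 90 -> 180
    -- iteration 3/3 --
    RT 180: heading 180 -> 0
    RT 270: heading 0 -> 90
    LT 90: heading 90 -> 180
  ]
  -- iteration 3/4 --
  LT 90: heading 180 -> 270
  LT 90: heading 270 -> 0
  RT 90: heading 0 -> 270
  REPEAT 3 [
    -- iteration 1/3 --
    RT 180: heading 270 -> 90
    RT 270: heading 90 -> 180
    LT 90: heading 180 -> 270
    -- iteration 2/3 --
    RT 180: heading 270 -> 90
    RT 270: heading 90 -> 180
    LT 90: heading 180 -> 270
    -- iteration 3/3 --
    RT 180: heading 270 -> 90
    RT 270: heading 90 -> 180
    LT 90: heading 180 -> 270
  ]
  -- iteration 4/4 --
  LT 90: heading 270 -> 0
  LT 90: heading 0 -> 90
  RT 90: heading 90 -> 0
  REPEAT 3 [
    -- iteration 1/3 --
    RT 180: heading 0 -> 180
    RT 270: heading 180 -> 270
    LT 90: heading 270 -> 0
    -- iteration 2/3 --
    RT 180: heading 0 -> 180
    RT 270: heading 180 -> 270
    LT 90: heading 270 -> 0
    -- iteration 3/3 --
    RT 180: heading 0 -> 180
    RT 270: heading 180 -> 270
    LT 90: heading 270 -> 0
  ]
]
LT 270: heading 0 -> 270
FD 16: (0,0) -> (0,-16) [heading=270, draw]
Final: pos=(0,-16), heading=270, 1 segment(s) drawn
Segments drawn: 1

Answer: 1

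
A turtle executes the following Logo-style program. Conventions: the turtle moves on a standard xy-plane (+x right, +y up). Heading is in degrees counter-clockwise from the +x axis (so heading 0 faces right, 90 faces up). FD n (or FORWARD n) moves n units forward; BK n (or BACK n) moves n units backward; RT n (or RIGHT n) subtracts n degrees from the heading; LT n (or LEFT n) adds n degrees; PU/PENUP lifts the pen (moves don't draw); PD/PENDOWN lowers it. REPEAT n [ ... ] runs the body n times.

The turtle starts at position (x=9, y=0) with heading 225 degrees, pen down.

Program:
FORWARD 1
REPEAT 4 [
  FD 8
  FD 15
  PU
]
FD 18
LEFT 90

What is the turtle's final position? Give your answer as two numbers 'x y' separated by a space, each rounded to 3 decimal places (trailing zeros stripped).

Answer: -69.489 -78.489

Derivation:
Executing turtle program step by step:
Start: pos=(9,0), heading=225, pen down
FD 1: (9,0) -> (8.293,-0.707) [heading=225, draw]
REPEAT 4 [
  -- iteration 1/4 --
  FD 8: (8.293,-0.707) -> (2.636,-6.364) [heading=225, draw]
  FD 15: (2.636,-6.364) -> (-7.971,-16.971) [heading=225, draw]
  PU: pen up
  -- iteration 2/4 --
  FD 8: (-7.971,-16.971) -> (-13.627,-22.627) [heading=225, move]
  FD 15: (-13.627,-22.627) -> (-24.234,-33.234) [heading=225, move]
  PU: pen up
  -- iteration 3/4 --
  FD 8: (-24.234,-33.234) -> (-29.891,-38.891) [heading=225, move]
  FD 15: (-29.891,-38.891) -> (-40.497,-49.497) [heading=225, move]
  PU: pen up
  -- iteration 4/4 --
  FD 8: (-40.497,-49.497) -> (-46.154,-55.154) [heading=225, move]
  FD 15: (-46.154,-55.154) -> (-56.761,-65.761) [heading=225, move]
  PU: pen up
]
FD 18: (-56.761,-65.761) -> (-69.489,-78.489) [heading=225, move]
LT 90: heading 225 -> 315
Final: pos=(-69.489,-78.489), heading=315, 3 segment(s) drawn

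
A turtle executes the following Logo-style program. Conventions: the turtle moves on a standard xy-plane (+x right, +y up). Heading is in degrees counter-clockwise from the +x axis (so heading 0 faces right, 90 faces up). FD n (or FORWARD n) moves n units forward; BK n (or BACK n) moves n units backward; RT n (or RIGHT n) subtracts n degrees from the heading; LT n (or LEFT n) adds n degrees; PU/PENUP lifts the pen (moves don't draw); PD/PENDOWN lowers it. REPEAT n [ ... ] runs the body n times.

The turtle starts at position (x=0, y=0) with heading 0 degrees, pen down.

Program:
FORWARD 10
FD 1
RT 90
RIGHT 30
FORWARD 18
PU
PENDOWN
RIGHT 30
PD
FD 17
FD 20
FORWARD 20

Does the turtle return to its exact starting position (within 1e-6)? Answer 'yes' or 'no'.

Executing turtle program step by step:
Start: pos=(0,0), heading=0, pen down
FD 10: (0,0) -> (10,0) [heading=0, draw]
FD 1: (10,0) -> (11,0) [heading=0, draw]
RT 90: heading 0 -> 270
RT 30: heading 270 -> 240
FD 18: (11,0) -> (2,-15.588) [heading=240, draw]
PU: pen up
PD: pen down
RT 30: heading 240 -> 210
PD: pen down
FD 17: (2,-15.588) -> (-12.722,-24.088) [heading=210, draw]
FD 20: (-12.722,-24.088) -> (-30.043,-34.088) [heading=210, draw]
FD 20: (-30.043,-34.088) -> (-47.363,-44.088) [heading=210, draw]
Final: pos=(-47.363,-44.088), heading=210, 6 segment(s) drawn

Start position: (0, 0)
Final position: (-47.363, -44.088)
Distance = 64.708; >= 1e-6 -> NOT closed

Answer: no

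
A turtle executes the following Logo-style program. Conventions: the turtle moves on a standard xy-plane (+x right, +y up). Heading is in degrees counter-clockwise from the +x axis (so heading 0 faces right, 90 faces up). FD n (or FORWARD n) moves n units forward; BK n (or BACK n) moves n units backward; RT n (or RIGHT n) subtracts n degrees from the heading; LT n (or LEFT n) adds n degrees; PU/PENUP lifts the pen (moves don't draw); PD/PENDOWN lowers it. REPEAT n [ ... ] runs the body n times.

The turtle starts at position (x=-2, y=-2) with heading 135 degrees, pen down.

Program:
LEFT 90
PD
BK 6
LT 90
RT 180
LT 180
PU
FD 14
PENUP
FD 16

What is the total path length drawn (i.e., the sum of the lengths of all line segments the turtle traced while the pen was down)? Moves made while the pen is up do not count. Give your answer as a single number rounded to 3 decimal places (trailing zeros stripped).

Executing turtle program step by step:
Start: pos=(-2,-2), heading=135, pen down
LT 90: heading 135 -> 225
PD: pen down
BK 6: (-2,-2) -> (2.243,2.243) [heading=225, draw]
LT 90: heading 225 -> 315
RT 180: heading 315 -> 135
LT 180: heading 135 -> 315
PU: pen up
FD 14: (2.243,2.243) -> (12.142,-7.657) [heading=315, move]
PU: pen up
FD 16: (12.142,-7.657) -> (23.456,-18.971) [heading=315, move]
Final: pos=(23.456,-18.971), heading=315, 1 segment(s) drawn

Segment lengths:
  seg 1: (-2,-2) -> (2.243,2.243), length = 6
Total = 6

Answer: 6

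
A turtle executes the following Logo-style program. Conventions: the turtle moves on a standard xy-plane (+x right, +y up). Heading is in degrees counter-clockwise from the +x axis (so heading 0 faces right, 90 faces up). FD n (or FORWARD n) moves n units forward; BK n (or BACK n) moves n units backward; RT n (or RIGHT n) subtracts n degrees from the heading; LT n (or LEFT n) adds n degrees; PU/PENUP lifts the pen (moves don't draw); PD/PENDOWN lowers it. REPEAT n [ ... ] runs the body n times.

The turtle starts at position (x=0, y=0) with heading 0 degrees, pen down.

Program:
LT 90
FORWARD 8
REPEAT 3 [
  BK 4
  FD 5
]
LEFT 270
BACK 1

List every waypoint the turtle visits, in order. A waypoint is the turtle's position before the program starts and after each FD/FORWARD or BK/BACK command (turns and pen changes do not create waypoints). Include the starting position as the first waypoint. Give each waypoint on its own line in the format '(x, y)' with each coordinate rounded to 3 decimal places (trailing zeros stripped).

Executing turtle program step by step:
Start: pos=(0,0), heading=0, pen down
LT 90: heading 0 -> 90
FD 8: (0,0) -> (0,8) [heading=90, draw]
REPEAT 3 [
  -- iteration 1/3 --
  BK 4: (0,8) -> (0,4) [heading=90, draw]
  FD 5: (0,4) -> (0,9) [heading=90, draw]
  -- iteration 2/3 --
  BK 4: (0,9) -> (0,5) [heading=90, draw]
  FD 5: (0,5) -> (0,10) [heading=90, draw]
  -- iteration 3/3 --
  BK 4: (0,10) -> (0,6) [heading=90, draw]
  FD 5: (0,6) -> (0,11) [heading=90, draw]
]
LT 270: heading 90 -> 0
BK 1: (0,11) -> (-1,11) [heading=0, draw]
Final: pos=(-1,11), heading=0, 8 segment(s) drawn
Waypoints (9 total):
(0, 0)
(0, 8)
(0, 4)
(0, 9)
(0, 5)
(0, 10)
(0, 6)
(0, 11)
(-1, 11)

Answer: (0, 0)
(0, 8)
(0, 4)
(0, 9)
(0, 5)
(0, 10)
(0, 6)
(0, 11)
(-1, 11)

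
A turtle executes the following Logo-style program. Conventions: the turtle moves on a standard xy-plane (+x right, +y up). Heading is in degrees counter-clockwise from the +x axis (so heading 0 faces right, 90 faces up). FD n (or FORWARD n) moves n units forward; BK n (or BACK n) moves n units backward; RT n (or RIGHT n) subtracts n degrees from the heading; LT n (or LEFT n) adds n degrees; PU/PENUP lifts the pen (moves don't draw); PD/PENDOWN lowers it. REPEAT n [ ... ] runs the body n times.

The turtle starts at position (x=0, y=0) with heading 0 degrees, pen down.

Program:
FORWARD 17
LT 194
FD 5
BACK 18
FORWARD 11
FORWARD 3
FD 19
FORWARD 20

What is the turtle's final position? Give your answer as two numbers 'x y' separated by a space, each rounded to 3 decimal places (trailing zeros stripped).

Answer: -21.812 -9.677

Derivation:
Executing turtle program step by step:
Start: pos=(0,0), heading=0, pen down
FD 17: (0,0) -> (17,0) [heading=0, draw]
LT 194: heading 0 -> 194
FD 5: (17,0) -> (12.149,-1.21) [heading=194, draw]
BK 18: (12.149,-1.21) -> (29.614,3.145) [heading=194, draw]
FD 11: (29.614,3.145) -> (18.941,0.484) [heading=194, draw]
FD 3: (18.941,0.484) -> (16.03,-0.242) [heading=194, draw]
FD 19: (16.03,-0.242) -> (-2.406,-4.838) [heading=194, draw]
FD 20: (-2.406,-4.838) -> (-21.812,-9.677) [heading=194, draw]
Final: pos=(-21.812,-9.677), heading=194, 7 segment(s) drawn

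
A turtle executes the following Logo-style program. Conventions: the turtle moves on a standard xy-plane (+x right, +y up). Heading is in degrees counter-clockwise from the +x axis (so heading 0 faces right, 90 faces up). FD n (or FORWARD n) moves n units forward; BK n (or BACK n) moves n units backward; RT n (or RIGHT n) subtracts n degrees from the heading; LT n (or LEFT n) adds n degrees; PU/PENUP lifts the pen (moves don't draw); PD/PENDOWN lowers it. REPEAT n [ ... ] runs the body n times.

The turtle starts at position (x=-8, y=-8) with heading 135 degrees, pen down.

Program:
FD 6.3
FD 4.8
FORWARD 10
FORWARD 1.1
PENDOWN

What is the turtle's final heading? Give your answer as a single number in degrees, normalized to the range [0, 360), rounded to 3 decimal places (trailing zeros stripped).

Executing turtle program step by step:
Start: pos=(-8,-8), heading=135, pen down
FD 6.3: (-8,-8) -> (-12.455,-3.545) [heading=135, draw]
FD 4.8: (-12.455,-3.545) -> (-15.849,-0.151) [heading=135, draw]
FD 10: (-15.849,-0.151) -> (-22.92,6.92) [heading=135, draw]
FD 1.1: (-22.92,6.92) -> (-23.698,7.698) [heading=135, draw]
PD: pen down
Final: pos=(-23.698,7.698), heading=135, 4 segment(s) drawn

Answer: 135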